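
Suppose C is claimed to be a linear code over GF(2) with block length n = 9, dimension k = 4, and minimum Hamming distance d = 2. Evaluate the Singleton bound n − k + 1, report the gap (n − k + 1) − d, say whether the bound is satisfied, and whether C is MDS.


Singleton RHS = n − k + 1 = 6, slack = 4, bound satisfied, not MDS.

Singleton bound: d ≤ n − k + 1.
Here n = 9, k = 4, so n − k + 1 = 6.
Given d = 2, check d ≤ 6: YES.
Slack = (n − k + 1) − d = 4.
The code is NOT MDS (slack = 4 > 0).
Description: the claimed parameters are [9, 4, 2]_2; such a code would be non-MDS.


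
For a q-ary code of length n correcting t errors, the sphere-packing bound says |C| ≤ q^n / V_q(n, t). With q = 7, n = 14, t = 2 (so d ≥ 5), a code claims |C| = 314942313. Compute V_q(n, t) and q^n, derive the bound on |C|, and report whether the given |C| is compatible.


V_q(n, t) = 3361, q^n = 678223072849, Hamming bound = 201792047, |C| = 314942313 > bound (violated).

Step 1: Compute V_q(n, t) = Σ_{j=0}^2 C(n, j) (q−1)^j.
  j = 0: C(14,0)·(6)^0 = 1·1 = 1.
  j = 1: C(14,1)·(6)^1 = 14·6 = 84.
  j = 2: C(14,2)·(6)^2 = 91·36 = 3276.
  V_q(n, t) = 1 + 84 + 3276 = 3361.
Step 2: q^n = 7^14 = 678223072849.
Step 3: Hamming bound ⌊q^n / V_q(n,t)⌋ = ⌊678223072849/3361⌋ = 201792047.
Step 4: Compare |C| = 314942313 to 201792047: violated.
The claimed |C| lies above the Hamming bound, so no 7-ary code of length 14 with d ≥ 5 can have 314942313 codewords.


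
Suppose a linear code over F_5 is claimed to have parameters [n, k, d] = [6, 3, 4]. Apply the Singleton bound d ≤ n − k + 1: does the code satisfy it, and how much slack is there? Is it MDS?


Singleton RHS = n − k + 1 = 4, slack = 0, bound satisfied, MDS.

Singleton bound: d ≤ n − k + 1.
Here n = 6, k = 3, so n − k + 1 = 4.
Given d = 4, check d ≤ 4: YES.
Slack = (n − k + 1) − d = 0.
The code is MDS (slack = 0).
Description: the claimed parameters are [6, 3, 4]_5; such a code would be MDS (meets Singleton bound).


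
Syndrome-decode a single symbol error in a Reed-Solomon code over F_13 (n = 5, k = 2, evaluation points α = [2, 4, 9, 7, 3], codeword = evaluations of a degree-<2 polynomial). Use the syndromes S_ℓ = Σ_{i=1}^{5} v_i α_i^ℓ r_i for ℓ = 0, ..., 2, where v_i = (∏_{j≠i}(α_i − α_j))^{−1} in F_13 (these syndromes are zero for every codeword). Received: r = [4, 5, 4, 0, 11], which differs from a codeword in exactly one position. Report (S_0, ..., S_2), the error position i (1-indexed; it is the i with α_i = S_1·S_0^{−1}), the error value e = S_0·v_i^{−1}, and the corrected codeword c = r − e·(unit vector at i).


S = (4, 10, 12), error at position 3, error magnitude e = 3, c = [4, 5, 1, 0, 11].

Step 1: column multipliers v_i = (∏_{j≠i}(α_i − α_j))^{−1} mod 13.
  i = 1 (α = 2): (2−4)(2−9)(2−7)(2−3) = (−2)·(−7)·(−5)·(−1) = 70 ≡ 5, so v_1 = 5^{−1} = 8 (mod 13).
  i = 2 (α = 4): (4−2)(4−9)(4−7)(4−3) = 2·(−5)·(−3)·1 = 30 ≡ 4, so v_2 = 4^{−1} = 10 (mod 13).
  i = 3 (α = 9): (9−2)(9−4)(9−7)(9−3) = 7·5·2·6 = 420 ≡ 4, so v_3 = 4^{−1} = 10 (mod 13).
  i = 4 (α = 7): (7−2)(7−4)(7−9)(7−3) = 5·3·(−2)·4 = −120 ≡ 10, so v_4 = 10^{−1} = 4 (mod 13).
  i = 5 (α = 3): (3−2)(3−4)(3−9)(3−7) = 1·(−1)·(−6)·(−4) = −24 ≡ 2, so v_5 = 2^{−1} = 7 (mod 13).
  v = [8, 10, 10, 4, 7].
Step 2: syndromes of r = [4, 5, 4, 0, 11] (all sums mod 13).
  S_0 = Σ v_i r_i = 8·4 + 10·5 + 10·4 + 4·0 + 7·11 = 199 ≡ 4.
  S_1 = Σ v_i α_i r_i = 8·2·4 + 10·4·5 + 10·9·4 + 4·7·0 + 7·3·11 = 855 ≡ 10.
  α_i^2 mod 13 = [4, 3, 3, 10, 9].
  S_2 = Σ v_i α_i^2 r_i = 8·4·4 + 10·3·5 + 10·3·4 + 4·10·0 + 7·9·11 = 1091 ≡ 12.
  S = (4, 10, 12) ≠ 0, so r is not a codeword (an error is present).
Step 3: locate the error. For a single error e at position i, S_ℓ = v_i·e·α_i^ℓ, so α_err = S_1/S_0.
  S_0^{−1} = 4^{−1} = 10 (mod 13), so α_err = 10·10 = 100 ≡ 9 = α_3. Error position i = 3.
  Consistency check: S_2/S_1 = 12·4 = 48 ≡ 9 = α_err ✓ (single-error assumption holds).
Step 4: error magnitude e = S_0/v_3 = S_0·∏_{j≠3}(α_3 − α_j) = 4·4 = 16 ≡ 3 (mod 13).
Step 5: correct position 3: c_3 = r_3 − e = 4 − 3 ≡ 1 (mod 13). Hence c = [4, 5, 1, 0, 11].
  Check: interpolating c through the α_i gives m(x) = 3 + 7·x (degree < 2) with m(α_i) = c_i for every i, so c is indeed a codeword.


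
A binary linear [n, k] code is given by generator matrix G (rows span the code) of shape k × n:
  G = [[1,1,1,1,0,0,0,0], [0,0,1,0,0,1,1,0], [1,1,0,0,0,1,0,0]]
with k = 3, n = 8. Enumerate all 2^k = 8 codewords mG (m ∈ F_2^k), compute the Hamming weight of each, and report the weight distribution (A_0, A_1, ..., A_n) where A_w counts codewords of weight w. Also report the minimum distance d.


Weight distribution: A_0 = 1, A_2 = 1, A_3 = 3, A_4 = 2, A_5 = 1. Minimum distance d = 2.

Enumerate all 2^3 = 8 messages m ∈ F_2^3.
For each, compute codeword c = mG in F_2^8, then tally its weight.
  m = 000 → c = 00000000, weight = 0.
  m = 100 → c = 11110000, weight = 4.
  m = 010 → c = 00100110, weight = 3.
  m = 110 → c = 11010110, weight = 5.
  m = 001 → c = 11000100, weight = 3.
  m = 101 → c = 00110100, weight = 3.
  m = 011 → c = 11100010, weight = 4.
  m = 111 → c = 00010010, weight = 2.
Tally weights:
  weight 0: 1 codewords.
  weight 2: 1 codewords.
  weight 3: 3 codewords.
  weight 4: 2 codewords.
  weight 5: 1 codewords.
Minimum distance d = smallest w > 0 with A_w > 0 = 2.
Sanity: Σ A_w = 8 = 2^3 = 8 ✓.


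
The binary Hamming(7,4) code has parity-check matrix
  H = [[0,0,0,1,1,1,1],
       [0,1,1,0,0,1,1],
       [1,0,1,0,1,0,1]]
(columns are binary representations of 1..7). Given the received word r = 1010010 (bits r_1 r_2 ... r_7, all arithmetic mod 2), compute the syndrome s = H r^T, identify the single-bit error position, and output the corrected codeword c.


s = (1, 0, 0)^T, error position = 4, corrected codeword c = 1011010

Compute s = H r^T mod 2 one row at a time:
  s_1 = 0 + 0 + 1 + 0 = 1 ≡ 1 (mod 2).
  s_2 = 0 + 1 + 1 + 0 = 2 ≡ 0 (mod 2).
  s_3 = 1 + 1 + 0 + 0 = 2 ≡ 0 (mod 2).
s = (1, 0, 0)^T — this equals column 4 of H (binary 100), so error is at position 4.
Correct: flip bit 4 of r = 1010010 to get c = 1011010.


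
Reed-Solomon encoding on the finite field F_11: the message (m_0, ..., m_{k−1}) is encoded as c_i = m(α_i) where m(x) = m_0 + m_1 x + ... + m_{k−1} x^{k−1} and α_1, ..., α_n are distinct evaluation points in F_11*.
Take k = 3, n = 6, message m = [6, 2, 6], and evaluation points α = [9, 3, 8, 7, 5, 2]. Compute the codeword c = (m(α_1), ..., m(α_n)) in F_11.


c = [4, 0, 10, 6, 1, 1]

Message polynomial: m(x) = 6 + 2·x + 6·x^2 (mod 11).
For each evaluation point α_i, compute m(α_i) mod 11:
  α_1 = 9: Horner steps 6 → 1 → 4, so m(9) = 4.
  α_2 = 3: Horner steps 6 → 9 → 0, so m(3) = 0.
  α_3 = 8: Horner steps 6 → 6 → 10, so m(8) = 10.
  α_4 = 7: Horner steps 6 → 0 → 6, so m(7) = 6.
  α_5 = 5: Horner steps 6 → 10 → 1, so m(5) = 1.
  α_6 = 2: Horner steps 6 → 3 → 1, so m(2) = 1.
Codeword c = [4, 0, 10, 6, 1, 1] ∈ F_11^6.


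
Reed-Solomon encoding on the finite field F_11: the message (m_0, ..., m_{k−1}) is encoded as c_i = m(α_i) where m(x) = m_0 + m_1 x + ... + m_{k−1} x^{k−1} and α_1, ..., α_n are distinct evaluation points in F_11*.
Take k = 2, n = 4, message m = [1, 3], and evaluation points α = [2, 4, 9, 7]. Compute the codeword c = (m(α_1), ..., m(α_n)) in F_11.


c = [7, 2, 6, 0]

Message polynomial: m(x) = 1 + 3·x (mod 11).
For each evaluation point α_i, compute m(α_i) mod 11:
  α_1 = 2: Horner steps 3 → 7, so m(2) = 7.
  α_2 = 4: Horner steps 3 → 2, so m(4) = 2.
  α_3 = 9: Horner steps 3 → 6, so m(9) = 6.
  α_4 = 7: Horner steps 3 → 0, so m(7) = 0.
Codeword c = [7, 2, 6, 0] ∈ F_11^4.


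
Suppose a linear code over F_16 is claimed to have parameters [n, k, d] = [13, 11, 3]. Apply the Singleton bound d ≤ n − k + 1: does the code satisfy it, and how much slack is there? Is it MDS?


Singleton RHS = n − k + 1 = 3, slack = 0, bound satisfied, MDS.

Singleton bound: d ≤ n − k + 1.
Here n = 13, k = 11, so n − k + 1 = 3.
Given d = 3, check d ≤ 3: YES.
Slack = (n − k + 1) − d = 0.
The code is MDS (slack = 0).
Description: the claimed parameters are [13, 11, 3]_16; such a code would be MDS (meets Singleton bound).


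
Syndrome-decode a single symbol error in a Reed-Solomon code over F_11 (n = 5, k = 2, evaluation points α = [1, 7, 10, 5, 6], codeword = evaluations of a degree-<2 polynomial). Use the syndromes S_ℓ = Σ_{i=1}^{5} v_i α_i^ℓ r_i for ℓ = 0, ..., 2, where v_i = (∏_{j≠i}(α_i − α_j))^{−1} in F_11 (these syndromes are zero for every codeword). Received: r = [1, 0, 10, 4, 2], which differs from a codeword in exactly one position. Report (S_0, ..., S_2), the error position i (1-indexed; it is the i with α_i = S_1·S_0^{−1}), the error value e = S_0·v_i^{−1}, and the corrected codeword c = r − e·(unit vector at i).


S = (5, 6, 5), error at position 3, error magnitude e = 5, c = [1, 0, 5, 4, 2].

Step 1: column multipliers v_i = (∏_{j≠i}(α_i − α_j))^{−1} mod 11.
  i = 1 (α = 1): (1−7)(1−10)(1−5)(1−6) = (−6)·(−9)·(−4)·(−5) = 1080 ≡ 2, so v_1 = 2^{−1} = 6 (mod 11).
  i = 2 (α = 7): (7−1)(7−10)(7−5)(7−6) = 6·(−3)·2·1 = −36 ≡ 8, so v_2 = 8^{−1} = 7 (mod 11).
  i = 3 (α = 10): (10−1)(10−7)(10−5)(10−6) = 9·3·5·4 = 540 ≡ 1, so v_3 = 1^{−1} = 1 (mod 11).
  i = 4 (α = 5): (5−1)(5−7)(5−10)(5−6) = 4·(−2)·(−5)·(−1) = −40 ≡ 4, so v_4 = 4^{−1} = 3 (mod 11).
  i = 5 (α = 6): (6−1)(6−7)(6−10)(6−5) = 5·(−1)·(−4)·1 = 20 ≡ 9, so v_5 = 9^{−1} = 5 (mod 11).
  v = [6, 7, 1, 3, 5].
Step 2: syndromes of r = [1, 0, 10, 4, 2] (all sums mod 11).
  S_0 = Σ v_i r_i = 6·1 + 7·0 + 1·10 + 3·4 + 5·2 = 38 ≡ 5.
  S_1 = Σ v_i α_i r_i = 6·1·1 + 7·7·0 + 1·10·10 + 3·5·4 + 5·6·2 = 226 ≡ 6.
  α_i^2 mod 11 = [1, 5, 1, 3, 3].
  S_2 = Σ v_i α_i^2 r_i = 6·1·1 + 7·5·0 + 1·1·10 + 3·3·4 + 5·3·2 = 82 ≡ 5.
  S = (5, 6, 5) ≠ 0, so r is not a codeword (an error is present).
Step 3: locate the error. For a single error e at position i, S_ℓ = v_i·e·α_i^ℓ, so α_err = S_1/S_0.
  S_0^{−1} = 5^{−1} = 9 (mod 11), so α_err = 6·9 = 54 ≡ 10 = α_3. Error position i = 3.
  Consistency check: S_2/S_1 = 5·2 = 10 ≡ 10 = α_err ✓ (single-error assumption holds).
Step 4: error magnitude e = S_0/v_3 = S_0·∏_{j≠3}(α_3 − α_j) = 5·1 = 5 ≡ 5 (mod 11).
Step 5: correct position 3: c_3 = r_3 − e = 10 − 5 ≡ 5 (mod 11). Hence c = [1, 0, 5, 4, 2].
  Check: interpolating c through the α_i gives m(x) = 3 + 9·x (degree < 2) with m(α_i) = c_i for every i, so c is indeed a codeword.


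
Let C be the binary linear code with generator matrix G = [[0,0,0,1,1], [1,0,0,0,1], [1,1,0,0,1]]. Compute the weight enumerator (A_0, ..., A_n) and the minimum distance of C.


Weight distribution: A_0 = 1, A_1 = 1, A_2 = 3, A_3 = 3. Minimum distance d = 1.

Enumerate all 2^3 = 8 messages m ∈ F_2^3.
For each, compute codeword c = mG in F_2^5, then tally its weight.
  m = 000 → c = 00000, weight = 0.
  m = 100 → c = 00011, weight = 2.
  m = 010 → c = 10001, weight = 2.
  m = 110 → c = 10010, weight = 2.
  m = 001 → c = 11001, weight = 3.
  m = 101 → c = 11010, weight = 3.
  m = 011 → c = 01000, weight = 1.
  m = 111 → c = 01011, weight = 3.
Tally weights:
  weight 0: 1 codewords.
  weight 1: 1 codewords.
  weight 2: 3 codewords.
  weight 3: 3 codewords.
Minimum distance d = smallest w > 0 with A_w > 0 = 1.
Sanity: Σ A_w = 8 = 2^3 = 8 ✓.


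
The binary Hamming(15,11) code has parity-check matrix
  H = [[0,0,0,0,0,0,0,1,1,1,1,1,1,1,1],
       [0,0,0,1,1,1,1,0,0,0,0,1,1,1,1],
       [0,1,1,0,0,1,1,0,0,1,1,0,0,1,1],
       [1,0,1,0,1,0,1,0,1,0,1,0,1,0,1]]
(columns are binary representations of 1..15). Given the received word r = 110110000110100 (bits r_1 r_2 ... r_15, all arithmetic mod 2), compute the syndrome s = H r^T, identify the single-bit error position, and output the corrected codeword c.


s = (1, 1, 1, 0)^T, error position = 14, corrected codeword c = 110110000110110

Compute s = H r^T mod 2 one row at a time:
  s_1 = 0 + 0 + 1 + 1 + 0 + 1 + 0 + 0 = 3 ≡ 1 (mod 2).
  s_2 = 1 + 1 + 0 + 0 + 0 + 1 + 0 + 0 = 3 ≡ 1 (mod 2).
  s_3 = 1 + 0 + 0 + 0 + 1 + 1 + 0 + 0 = 3 ≡ 1 (mod 2).
  s_4 = 1 + 0 + 1 + 0 + 0 + 1 + 1 + 0 = 4 ≡ 0 (mod 2).
s = (1, 1, 1, 0)^T — this equals column 14 of H (binary 1110), so error is at position 14.
Correct: flip bit 14 of r = 110110000110100 to get c = 110110000110110.


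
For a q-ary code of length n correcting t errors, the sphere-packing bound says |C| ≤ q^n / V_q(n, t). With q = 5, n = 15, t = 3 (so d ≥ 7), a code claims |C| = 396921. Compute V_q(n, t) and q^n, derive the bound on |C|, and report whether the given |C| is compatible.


V_q(n, t) = 30861, q^n = 30517578125, Hamming bound = 988871, |C| = 396921 ≤ bound (satisfied).

Step 1: Compute V_q(n, t) = Σ_{j=0}^3 C(n, j) (q−1)^j.
  j = 0: C(15,0)·(4)^0 = 1·1 = 1.
  j = 1: C(15,1)·(4)^1 = 15·4 = 60.
  j = 2: C(15,2)·(4)^2 = 105·16 = 1680.
  j = 3: C(15,3)·(4)^3 = 455·64 = 29120.
  V_q(n, t) = 1 + 60 + 1680 + 29120 = 30861.
Step 2: q^n = 5^15 = 30517578125.
Step 3: Hamming bound ⌊q^n / V_q(n,t)⌋ = ⌊30517578125/30861⌋ = 988871.
Step 4: Compare |C| = 396921 to 988871: satisfied.
The claimed |C| lies below the Hamming bound.


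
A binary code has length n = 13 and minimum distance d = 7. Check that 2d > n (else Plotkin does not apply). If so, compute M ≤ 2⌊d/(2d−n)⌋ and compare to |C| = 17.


Plotkin bound M ≤ 14; given |C| = 17 > bound (violated).

Check applicability: 2d = 14, n = 13.
2d − n = 1 > 0, so Plotkin applies.
Compute d/(2d−n) = 7/1 ≈ 7.0000.
⌊d/(2d−n)⌋ = 7.
Plotkin bound: M ≤ 2·7 = 14.
Given |C| = 17, check: VIOLATED.
This |C| is above the Plotkin bound, so no binary code with n = 13, d = 7 and 17 codewords exists.


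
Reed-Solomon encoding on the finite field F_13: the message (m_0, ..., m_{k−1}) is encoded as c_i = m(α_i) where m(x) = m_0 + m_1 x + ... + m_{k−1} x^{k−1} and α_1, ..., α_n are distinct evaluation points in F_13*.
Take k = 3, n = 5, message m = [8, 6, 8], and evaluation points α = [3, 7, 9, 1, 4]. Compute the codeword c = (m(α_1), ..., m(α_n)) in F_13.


c = [7, 0, 8, 9, 4]

Message polynomial: m(x) = 8 + 6·x + 8·x^2 (mod 13).
For each evaluation point α_i, compute m(α_i) mod 13:
  α_1 = 3: Horner steps 8 → 4 → 7, so m(3) = 7.
  α_2 = 7: Horner steps 8 → 10 → 0, so m(7) = 0.
  α_3 = 9: Horner steps 8 → 0 → 8, so m(9) = 8.
  α_4 = 1: Horner steps 8 → 1 → 9, so m(1) = 9.
  α_5 = 4: Horner steps 8 → 12 → 4, so m(4) = 4.
Codeword c = [7, 0, 8, 9, 4] ∈ F_13^5.


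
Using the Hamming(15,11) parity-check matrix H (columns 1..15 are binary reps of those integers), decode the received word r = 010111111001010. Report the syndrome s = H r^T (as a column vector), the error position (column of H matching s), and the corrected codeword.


s = (0, 0, 0, 1)^T, error position = 1, corrected codeword c = 110111111001010

Compute s = H r^T mod 2 one row at a time:
  s_1 = 1 + 1 + 0 + 0 + 1 + 0 + 1 + 0 = 4 ≡ 0 (mod 2).
  s_2 = 1 + 1 + 1 + 1 + 1 + 0 + 1 + 0 = 6 ≡ 0 (mod 2).
  s_3 = 1 + 0 + 1 + 1 + 0 + 0 + 1 + 0 = 4 ≡ 0 (mod 2).
  s_4 = 0 + 0 + 1 + 1 + 1 + 0 + 0 + 0 = 3 ≡ 1 (mod 2).
s = (0, 0, 0, 1)^T — this equals column 1 of H (binary 0001), so error is at position 1.
Correct: flip bit 1 of r = 010111111001010 to get c = 110111111001010.


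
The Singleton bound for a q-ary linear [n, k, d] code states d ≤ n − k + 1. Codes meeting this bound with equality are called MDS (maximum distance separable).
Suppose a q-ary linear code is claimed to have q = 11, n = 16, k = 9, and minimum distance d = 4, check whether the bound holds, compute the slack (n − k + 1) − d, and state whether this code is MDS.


Singleton RHS = n − k + 1 = 8, slack = 4, bound satisfied, not MDS.

Singleton bound: d ≤ n − k + 1.
Here n = 16, k = 9, so n − k + 1 = 8.
Given d = 4, check d ≤ 8: YES.
Slack = (n − k + 1) − d = 4.
The code is NOT MDS (slack = 4 > 0).
Description: the claimed parameters are [16, 9, 4]_11; such a code would be non-MDS.


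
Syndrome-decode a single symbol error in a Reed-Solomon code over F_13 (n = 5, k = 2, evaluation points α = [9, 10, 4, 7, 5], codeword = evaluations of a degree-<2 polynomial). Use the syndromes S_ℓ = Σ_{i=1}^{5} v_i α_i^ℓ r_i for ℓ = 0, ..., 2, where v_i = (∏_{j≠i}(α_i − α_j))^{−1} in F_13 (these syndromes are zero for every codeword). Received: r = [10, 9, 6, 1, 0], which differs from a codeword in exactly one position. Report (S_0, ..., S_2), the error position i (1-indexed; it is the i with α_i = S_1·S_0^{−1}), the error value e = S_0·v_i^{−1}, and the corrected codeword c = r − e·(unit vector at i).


S = (5, 6, 2), error at position 1, error magnitude e = 8, c = [2, 9, 6, 1, 0].

Step 1: column multipliers v_i = (∏_{j≠i}(α_i − α_j))^{−1} mod 13.
  i = 1 (α = 9): (9−10)(9−4)(9−7)(9−5) = (−1)·5·2·4 = −40 ≡ 12, so v_1 = 12^{−1} = 12 (mod 13).
  i = 2 (α = 10): (10−9)(10−4)(10−7)(10−5) = 1·6·3·5 = 90 ≡ 12, so v_2 = 12^{−1} = 12 (mod 13).
  i = 3 (α = 4): (4−9)(4−10)(4−7)(4−5) = (−5)·(−6)·(−3)·(−1) = 90 ≡ 12, so v_3 = 12^{−1} = 12 (mod 13).
  i = 4 (α = 7): (7−9)(7−10)(7−4)(7−5) = (−2)·(−3)·3·2 = 36 ≡ 10, so v_4 = 10^{−1} = 4 (mod 13).
  i = 5 (α = 5): (5−9)(5−10)(5−4)(5−7) = (−4)·(−5)·1·(−2) = −40 ≡ 12, so v_5 = 12^{−1} = 12 (mod 13).
  v = [12, 12, 12, 4, 12].
Step 2: syndromes of r = [10, 9, 6, 1, 0] (all sums mod 13).
  S_0 = Σ v_i r_i = 12·10 + 12·9 + 12·6 + 4·1 + 12·0 = 304 ≡ 5.
  S_1 = Σ v_i α_i r_i = 12·9·10 + 12·10·9 + 12·4·6 + 4·7·1 + 12·5·0 = 2476 ≡ 6.
  α_i^2 mod 13 = [3, 9, 3, 10, 12].
  S_2 = Σ v_i α_i^2 r_i = 12·3·10 + 12·9·9 + 12·3·6 + 4·10·1 + 12·12·0 = 1588 ≡ 2.
  S = (5, 6, 2) ≠ 0, so r is not a codeword (an error is present).
Step 3: locate the error. For a single error e at position i, S_ℓ = v_i·e·α_i^ℓ, so α_err = S_1/S_0.
  S_0^{−1} = 5^{−1} = 8 (mod 13), so α_err = 6·8 = 48 ≡ 9 = α_1. Error position i = 1.
  Consistency check: S_2/S_1 = 2·11 = 22 ≡ 9 = α_err ✓ (single-error assumption holds).
Step 4: error magnitude e = S_0/v_1 = S_0·∏_{j≠1}(α_1 − α_j) = 5·12 = 60 ≡ 8 (mod 13).
Step 5: correct position 1: c_1 = r_1 − e = 10 − 8 ≡ 2 (mod 13). Hence c = [2, 9, 6, 1, 0].
  Check: interpolating c through the α_i gives m(x) = 4 + 7·x (degree < 2) with m(α_i) = c_i for every i, so c is indeed a codeword.


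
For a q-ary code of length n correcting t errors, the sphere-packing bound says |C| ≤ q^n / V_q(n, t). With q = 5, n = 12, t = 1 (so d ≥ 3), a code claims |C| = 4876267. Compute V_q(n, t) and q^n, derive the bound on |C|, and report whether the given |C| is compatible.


V_q(n, t) = 49, q^n = 244140625, Hamming bound = 4982461, |C| = 4876267 ≤ bound (satisfied).

Step 1: Compute V_q(n, t) = Σ_{j=0}^1 C(n, j) (q−1)^j.
  j = 0: C(12,0)·(4)^0 = 1·1 = 1.
  j = 1: C(12,1)·(4)^1 = 12·4 = 48.
  V_q(n, t) = 1 + 48 = 49.
Step 2: q^n = 5^12 = 244140625.
Step 3: Hamming bound ⌊q^n / V_q(n,t)⌋ = ⌊244140625/49⌋ = 4982461.
Step 4: Compare |C| = 4876267 to 4982461: satisfied.
The claimed |C| lies below the Hamming bound.


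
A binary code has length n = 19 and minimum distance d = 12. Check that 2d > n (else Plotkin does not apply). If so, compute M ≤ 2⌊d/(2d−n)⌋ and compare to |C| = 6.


Plotkin bound M ≤ 4; given |C| = 6 > bound (violated).

Check applicability: 2d = 24, n = 19.
2d − n = 5 > 0, so Plotkin applies.
Compute d/(2d−n) = 12/5 ≈ 2.4000.
⌊d/(2d−n)⌋ = 2.
Plotkin bound: M ≤ 2·2 = 4.
Given |C| = 6, check: VIOLATED.
This |C| is above the Plotkin bound, so no binary code with n = 19, d = 12 and 6 codewords exists.


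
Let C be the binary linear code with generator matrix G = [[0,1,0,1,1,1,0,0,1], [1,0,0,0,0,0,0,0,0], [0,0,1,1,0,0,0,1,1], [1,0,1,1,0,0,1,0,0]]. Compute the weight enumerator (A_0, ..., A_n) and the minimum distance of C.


Weight distribution: A_0 = 1, A_1 = 1, A_3 = 2, A_4 = 3, A_5 = 3, A_6 = 4, A_7 = 2. Minimum distance d = 1.

Enumerate all 2^4 = 16 messages m ∈ F_2^4.
For each, compute codeword c = mG in F_2^9, then tally its weight.
  m = 0000 → c = 000000000, weight = 0.
  m = 1000 → c = 010111001, weight = 5.
  m = 0100 → c = 100000000, weight = 1.
  m = 1100 → c = 110111001, weight = 6.
  m = 0010 → c = 001100011, weight = 4.
  m = 1010 → c = 011011010, weight = 5.
  m = 0110 → c = 101100011, weight = 5.
  m = 1110 → c = 111011010, weight = 6.
  m = 0001 → c = 101100100, weight = 4.
  m = 1001 → c = 111011101, weight = 7.
  m = 0101 → c = 001100100, weight = 3.
  m = 1101 → c = 011011101, weight = 6.
  m = 0011 → c = 100000111, weight = 4.
  m = 1011 → c = 110111110, weight = 7.
  m = 0111 → c = 000000111, weight = 3.
  m = 1111 → c = 010111110, weight = 6.
Tally weights:
  weight 0: 1 codewords.
  weight 1: 1 codewords.
  weight 3: 2 codewords.
  weight 4: 3 codewords.
  weight 5: 3 codewords.
  weight 6: 4 codewords.
  weight 7: 2 codewords.
Minimum distance d = smallest w > 0 with A_w > 0 = 1.
Sanity: Σ A_w = 16 = 2^4 = 16 ✓.


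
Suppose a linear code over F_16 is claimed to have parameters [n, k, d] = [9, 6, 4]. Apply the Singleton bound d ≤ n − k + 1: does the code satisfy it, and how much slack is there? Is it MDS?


Singleton RHS = n − k + 1 = 4, slack = 0, bound satisfied, MDS.

Singleton bound: d ≤ n − k + 1.
Here n = 9, k = 6, so n − k + 1 = 4.
Given d = 4, check d ≤ 4: YES.
Slack = (n − k + 1) − d = 0.
The code is MDS (slack = 0).
Description: the claimed parameters are [9, 6, 4]_16; such a code would be MDS (meets Singleton bound).


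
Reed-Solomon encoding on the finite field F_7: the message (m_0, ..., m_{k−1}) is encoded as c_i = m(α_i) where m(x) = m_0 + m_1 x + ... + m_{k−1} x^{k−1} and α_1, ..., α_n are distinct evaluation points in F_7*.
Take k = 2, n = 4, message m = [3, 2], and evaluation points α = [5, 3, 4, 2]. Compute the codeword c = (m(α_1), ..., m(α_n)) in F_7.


c = [6, 2, 4, 0]

Message polynomial: m(x) = 3 + 2·x (mod 7).
For each evaluation point α_i, compute m(α_i) mod 7:
  α_1 = 5: Horner steps 2 → 6, so m(5) = 6.
  α_2 = 3: Horner steps 2 → 2, so m(3) = 2.
  α_3 = 4: Horner steps 2 → 4, so m(4) = 4.
  α_4 = 2: Horner steps 2 → 0, so m(2) = 0.
Codeword c = [6, 2, 4, 0] ∈ F_7^4.


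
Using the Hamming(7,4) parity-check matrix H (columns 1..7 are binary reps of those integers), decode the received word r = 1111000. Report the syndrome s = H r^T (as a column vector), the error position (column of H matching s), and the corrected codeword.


s = (1, 0, 0)^T, error position = 4, corrected codeword c = 1110000

Compute s = H r^T mod 2 one row at a time:
  s_1 = 1 + 0 + 0 + 0 = 1 ≡ 1 (mod 2).
  s_2 = 1 + 1 + 0 + 0 = 2 ≡ 0 (mod 2).
  s_3 = 1 + 1 + 0 + 0 = 2 ≡ 0 (mod 2).
s = (1, 0, 0)^T — this equals column 4 of H (binary 100), so error is at position 4.
Correct: flip bit 4 of r = 1111000 to get c = 1110000.


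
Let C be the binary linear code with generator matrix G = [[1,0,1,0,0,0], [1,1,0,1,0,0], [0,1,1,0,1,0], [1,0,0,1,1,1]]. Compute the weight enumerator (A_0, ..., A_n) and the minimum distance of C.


Weight distribution: A_0 = 1, A_2 = 4, A_3 = 6, A_4 = 3, A_5 = 2. Minimum distance d = 2.

Enumerate all 2^4 = 16 messages m ∈ F_2^4.
For each, compute codeword c = mG in F_2^6, then tally its weight.
  m = 0000 → c = 000000, weight = 0.
  m = 1000 → c = 101000, weight = 2.
  m = 0100 → c = 110100, weight = 3.
  m = 1100 → c = 011100, weight = 3.
  m = 0010 → c = 011010, weight = 3.
  m = 1010 → c = 110010, weight = 3.
  m = 0110 → c = 101110, weight = 4.
  m = 1110 → c = 000110, weight = 2.
  m = 0001 → c = 100111, weight = 4.
  m = 1001 → c = 001111, weight = 4.
  m = 0101 → c = 010011, weight = 3.
  m = 1101 → c = 111011, weight = 5.
  m = 0011 → c = 111101, weight = 5.
  m = 1011 → c = 010101, weight = 3.
  m = 0111 → c = 001001, weight = 2.
  m = 1111 → c = 100001, weight = 2.
Tally weights:
  weight 0: 1 codewords.
  weight 2: 4 codewords.
  weight 3: 6 codewords.
  weight 4: 3 codewords.
  weight 5: 2 codewords.
Minimum distance d = smallest w > 0 with A_w > 0 = 2.
Sanity: Σ A_w = 16 = 2^4 = 16 ✓.


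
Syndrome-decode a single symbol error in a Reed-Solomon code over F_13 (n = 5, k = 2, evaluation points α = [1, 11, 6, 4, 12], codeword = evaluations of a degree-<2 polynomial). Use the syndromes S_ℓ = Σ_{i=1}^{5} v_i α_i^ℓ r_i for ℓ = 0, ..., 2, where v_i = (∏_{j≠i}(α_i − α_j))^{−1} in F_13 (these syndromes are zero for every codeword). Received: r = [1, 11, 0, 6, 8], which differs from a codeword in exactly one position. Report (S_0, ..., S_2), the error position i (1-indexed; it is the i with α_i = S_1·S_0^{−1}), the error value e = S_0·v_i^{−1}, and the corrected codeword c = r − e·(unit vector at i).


S = (1, 1, 1), error at position 1, error magnitude e = 12, c = [2, 11, 0, 6, 8].

Step 1: column multipliers v_i = (∏_{j≠i}(α_i − α_j))^{−1} mod 13.
  i = 1 (α = 1): (1−11)(1−6)(1−4)(1−12) = (−10)·(−5)·(−3)·(−11) = 1650 ≡ 12, so v_1 = 12^{−1} = 12 (mod 13).
  i = 2 (α = 11): (11−1)(11−6)(11−4)(11−12) = 10·5·7·(−1) = −350 ≡ 1, so v_2 = 1^{−1} = 1 (mod 13).
  i = 3 (α = 6): (6−1)(6−11)(6−4)(6−12) = 5·(−5)·2·(−6) = 300 ≡ 1, so v_3 = 1^{−1} = 1 (mod 13).
  i = 4 (α = 4): (4−1)(4−11)(4−6)(4−12) = 3·(−7)·(−2)·(−8) = −336 ≡ 2, so v_4 = 2^{−1} = 7 (mod 13).
  i = 5 (α = 12): (12−1)(12−11)(12−6)(12−4) = 11·1·6·8 = 528 ≡ 8, so v_5 = 8^{−1} = 5 (mod 13).
  v = [12, 1, 1, 7, 5].
Step 2: syndromes of r = [1, 11, 0, 6, 8] (all sums mod 13).
  S_0 = Σ v_i r_i = 12·1 + 1·11 + 1·0 + 7·6 + 5·8 = 105 ≡ 1.
  S_1 = Σ v_i α_i r_i = 12·1·1 + 1·11·11 + 1·6·0 + 7·4·6 + 5·12·8 = 781 ≡ 1.
  α_i^2 mod 13 = [1, 4, 10, 3, 1].
  S_2 = Σ v_i α_i^2 r_i = 12·1·1 + 1·4·11 + 1·10·0 + 7·3·6 + 5·1·8 = 222 ≡ 1.
  S = (1, 1, 1) ≠ 0, so r is not a codeword (an error is present).
Step 3: locate the error. For a single error e at position i, S_ℓ = v_i·e·α_i^ℓ, so α_err = S_1/S_0.
  S_0^{−1} = 1^{−1} = 1 (mod 13), so α_err = 1·1 = 1 ≡ 1 = α_1. Error position i = 1.
  Consistency check: S_2/S_1 = 1·1 = 1 ≡ 1 = α_err ✓ (single-error assumption holds).
Step 4: error magnitude e = S_0/v_1 = S_0·∏_{j≠1}(α_1 − α_j) = 1·12 = 12 ≡ 12 (mod 13).
Step 5: correct position 1: c_1 = r_1 − e = 1 − 12 ≡ 2 (mod 13). Hence c = [2, 11, 0, 6, 8].
  Check: interpolating c through the α_i gives m(x) = 5 + 10·x (degree < 2) with m(α_i) = c_i for every i, so c is indeed a codeword.


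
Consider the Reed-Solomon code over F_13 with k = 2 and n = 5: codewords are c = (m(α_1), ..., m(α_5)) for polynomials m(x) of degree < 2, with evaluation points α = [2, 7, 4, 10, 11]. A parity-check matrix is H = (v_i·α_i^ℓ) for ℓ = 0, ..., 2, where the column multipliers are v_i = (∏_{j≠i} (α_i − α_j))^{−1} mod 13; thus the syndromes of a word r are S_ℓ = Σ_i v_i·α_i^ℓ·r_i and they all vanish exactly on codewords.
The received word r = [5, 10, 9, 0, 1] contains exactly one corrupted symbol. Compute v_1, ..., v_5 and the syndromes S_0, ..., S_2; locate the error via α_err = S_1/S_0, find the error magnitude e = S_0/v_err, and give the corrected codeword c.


S = (10, 1, 4), error at position 3, error magnitude e = 2, c = [5, 10, 7, 0, 1].

Step 1: column multipliers v_i = (∏_{j≠i}(α_i − α_j))^{−1} mod 13.
  i = 1 (α = 2): (2−7)(2−4)(2−10)(2−11) = (−5)·(−2)·(−8)·(−9) = 720 ≡ 5, so v_1 = 5^{−1} = 8 (mod 13).
  i = 2 (α = 7): (7−2)(7−4)(7−10)(7−11) = 5·3·(−3)·(−4) = 180 ≡ 11, so v_2 = 11^{−1} = 6 (mod 13).
  i = 3 (α = 4): (4−2)(4−7)(4−10)(4−11) = 2·(−3)·(−6)·(−7) = −252 ≡ 8, so v_3 = 8^{−1} = 5 (mod 13).
  i = 4 (α = 10): (10−2)(10−7)(10−4)(10−11) = 8·3·6·(−1) = −144 ≡ 12, so v_4 = 12^{−1} = 12 (mod 13).
  i = 5 (α = 11): (11−2)(11−7)(11−4)(11−10) = 9·4·7·1 = 252 ≡ 5, so v_5 = 5^{−1} = 8 (mod 13).
  v = [8, 6, 5, 12, 8].
Step 2: syndromes of r = [5, 10, 9, 0, 1] (all sums mod 13).
  S_0 = Σ v_i r_i = 8·5 + 6·10 + 5·9 + 12·0 + 8·1 = 153 ≡ 10.
  S_1 = Σ v_i α_i r_i = 8·2·5 + 6·7·10 + 5·4·9 + 12·10·0 + 8·11·1 = 768 ≡ 1.
  α_i^2 mod 13 = [4, 10, 3, 9, 4].
  S_2 = Σ v_i α_i^2 r_i = 8·4·5 + 6·10·10 + 5·3·9 + 12·9·0 + 8·4·1 = 927 ≡ 4.
  S = (10, 1, 4) ≠ 0, so r is not a codeword (an error is present).
Step 3: locate the error. For a single error e at position i, S_ℓ = v_i·e·α_i^ℓ, so α_err = S_1/S_0.
  S_0^{−1} = 10^{−1} = 4 (mod 13), so α_err = 1·4 = 4 ≡ 4 = α_3. Error position i = 3.
  Consistency check: S_2/S_1 = 4·1 = 4 ≡ 4 = α_err ✓ (single-error assumption holds).
Step 4: error magnitude e = S_0/v_3 = S_0·∏_{j≠3}(α_3 − α_j) = 10·8 = 80 ≡ 2 (mod 13).
Step 5: correct position 3: c_3 = r_3 − e = 9 − 2 ≡ 7 (mod 13). Hence c = [5, 10, 7, 0, 1].
  Check: interpolating c through the α_i gives m(x) = 3 + 1·x (degree < 2) with m(α_i) = c_i for every i, so c is indeed a codeword.


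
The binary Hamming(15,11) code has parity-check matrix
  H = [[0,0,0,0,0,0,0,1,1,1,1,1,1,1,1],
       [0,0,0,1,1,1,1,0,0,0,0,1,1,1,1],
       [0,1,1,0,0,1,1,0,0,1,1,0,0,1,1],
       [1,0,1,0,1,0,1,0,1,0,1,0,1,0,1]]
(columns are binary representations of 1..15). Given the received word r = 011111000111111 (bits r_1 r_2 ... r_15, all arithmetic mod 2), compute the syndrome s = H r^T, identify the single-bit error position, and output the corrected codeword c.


s = (0, 1, 1, 1)^T, error position = 7, corrected codeword c = 011111100111111

Compute s = H r^T mod 2 one row at a time:
  s_1 = 0 + 0 + 1 + 1 + 1 + 1 + 1 + 1 = 6 ≡ 0 (mod 2).
  s_2 = 1 + 1 + 1 + 0 + 1 + 1 + 1 + 1 = 7 ≡ 1 (mod 2).
  s_3 = 1 + 1 + 1 + 0 + 1 + 1 + 1 + 1 = 7 ≡ 1 (mod 2).
  s_4 = 0 + 1 + 1 + 0 + 0 + 1 + 1 + 1 = 5 ≡ 1 (mod 2).
s = (0, 1, 1, 1)^T — this equals column 7 of H (binary 0111), so error is at position 7.
Correct: flip bit 7 of r = 011111000111111 to get c = 011111100111111.


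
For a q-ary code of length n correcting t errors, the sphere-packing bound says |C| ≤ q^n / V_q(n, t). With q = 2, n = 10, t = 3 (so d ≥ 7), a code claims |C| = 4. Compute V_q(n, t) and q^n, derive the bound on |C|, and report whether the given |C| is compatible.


V_q(n, t) = 176, q^n = 1024, Hamming bound = 5, |C| = 4 ≤ bound (satisfied).

Step 1: Compute V_q(n, t) = Σ_{j=0}^3 C(n, j) (q−1)^j.
  j = 0: C(10,0)·(1)^0 = 1·1 = 1.
  j = 1: C(10,1)·(1)^1 = 10·1 = 10.
  j = 2: C(10,2)·(1)^2 = 45·1 = 45.
  j = 3: C(10,3)·(1)^3 = 120·1 = 120.
  V_q(n, t) = 1 + 10 + 45 + 120 = 176.
Step 2: q^n = 2^10 = 1024.
Step 3: Hamming bound ⌊q^n / V_q(n,t)⌋ = ⌊1024/176⌋ = 5.
Step 4: Compare |C| = 4 to 5: satisfied.
The claimed |C| lies below the Hamming bound.


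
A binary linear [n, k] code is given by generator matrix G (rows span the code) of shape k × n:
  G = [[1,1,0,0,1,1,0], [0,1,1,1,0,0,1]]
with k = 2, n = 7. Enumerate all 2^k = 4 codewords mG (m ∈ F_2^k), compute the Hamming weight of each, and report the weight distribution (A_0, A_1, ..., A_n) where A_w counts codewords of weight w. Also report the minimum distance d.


Weight distribution: A_0 = 1, A_4 = 2, A_6 = 1. Minimum distance d = 4.

Enumerate all 2^2 = 4 messages m ∈ F_2^2.
For each, compute codeword c = mG in F_2^7, then tally its weight.
  m = 00 → c = 0000000, weight = 0.
  m = 10 → c = 1100110, weight = 4.
  m = 01 → c = 0111001, weight = 4.
  m = 11 → c = 1011111, weight = 6.
Tally weights:
  weight 0: 1 codewords.
  weight 4: 2 codewords.
  weight 6: 1 codewords.
Minimum distance d = smallest w > 0 with A_w > 0 = 4.
Sanity: Σ A_w = 4 = 2^2 = 4 ✓.


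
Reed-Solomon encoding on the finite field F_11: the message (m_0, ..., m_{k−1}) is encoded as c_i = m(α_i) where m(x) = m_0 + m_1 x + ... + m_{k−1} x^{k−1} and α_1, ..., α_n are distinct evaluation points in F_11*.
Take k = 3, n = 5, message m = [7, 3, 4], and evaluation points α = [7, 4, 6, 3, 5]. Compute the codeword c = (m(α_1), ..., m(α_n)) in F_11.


c = [4, 6, 4, 8, 1]

Message polynomial: m(x) = 7 + 3·x + 4·x^2 (mod 11).
For each evaluation point α_i, compute m(α_i) mod 11:
  α_1 = 7: Horner steps 4 → 9 → 4, so m(7) = 4.
  α_2 = 4: Horner steps 4 → 8 → 6, so m(4) = 6.
  α_3 = 6: Horner steps 4 → 5 → 4, so m(6) = 4.
  α_4 = 3: Horner steps 4 → 4 → 8, so m(3) = 8.
  α_5 = 5: Horner steps 4 → 1 → 1, so m(5) = 1.
Codeword c = [4, 6, 4, 8, 1] ∈ F_11^5.


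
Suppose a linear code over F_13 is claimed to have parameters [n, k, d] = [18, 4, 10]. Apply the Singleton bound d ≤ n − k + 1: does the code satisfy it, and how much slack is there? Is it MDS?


Singleton RHS = n − k + 1 = 15, slack = 5, bound satisfied, not MDS.

Singleton bound: d ≤ n − k + 1.
Here n = 18, k = 4, so n − k + 1 = 15.
Given d = 10, check d ≤ 15: YES.
Slack = (n − k + 1) − d = 5.
The code is NOT MDS (slack = 5 > 0).
Description: the claimed parameters are [18, 4, 10]_13; such a code would be non-MDS.


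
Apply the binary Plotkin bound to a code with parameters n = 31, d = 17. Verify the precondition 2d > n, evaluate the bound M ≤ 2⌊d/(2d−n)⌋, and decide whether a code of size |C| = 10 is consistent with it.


Plotkin bound M ≤ 10; given |C| = 10 ≤ bound (satisfied).

Check applicability: 2d = 34, n = 31.
2d − n = 3 > 0, so Plotkin applies.
Compute d/(2d−n) = 17/3 ≈ 5.6667.
⌊d/(2d−n)⌋ = 5.
Plotkin bound: M ≤ 2·5 = 10.
Given |C| = 10, check: satisfied.
This |C| is at the Plotkin bound.


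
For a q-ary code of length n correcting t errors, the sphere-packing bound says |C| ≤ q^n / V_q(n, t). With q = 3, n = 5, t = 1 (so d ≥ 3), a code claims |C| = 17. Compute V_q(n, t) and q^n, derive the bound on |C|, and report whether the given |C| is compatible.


V_q(n, t) = 11, q^n = 243, Hamming bound = 22, |C| = 17 ≤ bound (satisfied).

Step 1: Compute V_q(n, t) = Σ_{j=0}^1 C(n, j) (q−1)^j.
  j = 0: C(5,0)·(2)^0 = 1·1 = 1.
  j = 1: C(5,1)·(2)^1 = 5·2 = 10.
  V_q(n, t) = 1 + 10 = 11.
Step 2: q^n = 3^5 = 243.
Step 3: Hamming bound ⌊q^n / V_q(n,t)⌋ = ⌊243/11⌋ = 22.
Step 4: Compare |C| = 17 to 22: satisfied.
The claimed |C| lies below the Hamming bound.


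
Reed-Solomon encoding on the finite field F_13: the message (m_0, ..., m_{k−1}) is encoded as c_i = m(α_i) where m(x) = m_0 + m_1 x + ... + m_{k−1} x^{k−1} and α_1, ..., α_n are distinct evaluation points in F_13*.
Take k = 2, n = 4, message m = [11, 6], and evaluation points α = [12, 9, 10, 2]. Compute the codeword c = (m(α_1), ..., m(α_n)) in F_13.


c = [5, 0, 6, 10]

Message polynomial: m(x) = 11 + 6·x (mod 13).
For each evaluation point α_i, compute m(α_i) mod 13:
  α_1 = 12: Horner steps 6 → 5, so m(12) = 5.
  α_2 = 9: Horner steps 6 → 0, so m(9) = 0.
  α_3 = 10: Horner steps 6 → 6, so m(10) = 6.
  α_4 = 2: Horner steps 6 → 10, so m(2) = 10.
Codeword c = [5, 0, 6, 10] ∈ F_13^4.


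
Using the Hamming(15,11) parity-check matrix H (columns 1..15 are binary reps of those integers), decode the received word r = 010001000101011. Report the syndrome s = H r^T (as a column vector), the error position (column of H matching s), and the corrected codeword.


s = (0, 0, 1, 1)^T, error position = 3, corrected codeword c = 011001000101011

Compute s = H r^T mod 2 one row at a time:
  s_1 = 0 + 0 + 1 + 0 + 1 + 0 + 1 + 1 = 4 ≡ 0 (mod 2).
  s_2 = 0 + 0 + 1 + 0 + 1 + 0 + 1 + 1 = 4 ≡ 0 (mod 2).
  s_3 = 1 + 0 + 1 + 0 + 1 + 0 + 1 + 1 = 5 ≡ 1 (mod 2).
  s_4 = 0 + 0 + 0 + 0 + 0 + 0 + 0 + 1 = 1 ≡ 1 (mod 2).
s = (0, 0, 1, 1)^T — this equals column 3 of H (binary 0011), so error is at position 3.
Correct: flip bit 3 of r = 010001000101011 to get c = 011001000101011.


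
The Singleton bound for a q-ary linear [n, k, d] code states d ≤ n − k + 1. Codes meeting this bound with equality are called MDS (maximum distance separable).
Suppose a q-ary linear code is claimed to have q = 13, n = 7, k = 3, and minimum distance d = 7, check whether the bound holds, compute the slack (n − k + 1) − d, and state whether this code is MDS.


Singleton RHS = n − k + 1 = 5, slack = -2, bound violated (no such code; not MDS).

Singleton bound: d ≤ n − k + 1.
Here n = 7, k = 3, so n − k + 1 = 5.
Given d = 7, check d ≤ 5: NO.
Slack = (n − k + 1) − d = -2.
The slack is negative: d = 7 exceeds n − k + 1 = 5 by 2, so the Singleton bound is violated and no linear [7, 3, 7]_13 code can exist. In particular it is not MDS (MDS requires d = n − k + 1 exactly).
Description: the claimed parameters are [7, 3, 7]_13; such a code would be impossible (violates the Singleton bound).


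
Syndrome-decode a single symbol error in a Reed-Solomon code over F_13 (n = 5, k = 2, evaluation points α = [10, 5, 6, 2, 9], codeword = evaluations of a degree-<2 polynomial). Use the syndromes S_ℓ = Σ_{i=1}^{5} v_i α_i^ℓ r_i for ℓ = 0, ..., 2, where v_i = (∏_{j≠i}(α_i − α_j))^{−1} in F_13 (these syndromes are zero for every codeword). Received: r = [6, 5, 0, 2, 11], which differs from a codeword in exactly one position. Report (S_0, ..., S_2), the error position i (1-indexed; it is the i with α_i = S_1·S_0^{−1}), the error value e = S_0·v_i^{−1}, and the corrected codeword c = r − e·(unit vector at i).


S = (11, 9, 5), error at position 4, error magnitude e = 8, c = [6, 5, 0, 7, 11].

Step 1: column multipliers v_i = (∏_{j≠i}(α_i − α_j))^{−1} mod 13.
  i = 1 (α = 10): (10−5)(10−6)(10−2)(10−9) = 5·4·8·1 = 160 ≡ 4, so v_1 = 4^{−1} = 10 (mod 13).
  i = 2 (α = 5): (5−10)(5−6)(5−2)(5−9) = (−5)·(−1)·3·(−4) = −60 ≡ 5, so v_2 = 5^{−1} = 8 (mod 13).
  i = 3 (α = 6): (6−10)(6−5)(6−2)(6−9) = (−4)·1·4·(−3) = 48 ≡ 9, so v_3 = 9^{−1} = 3 (mod 13).
  i = 4 (α = 2): (2−10)(2−5)(2−6)(2−9) = (−8)·(−3)·(−4)·(−7) = 672 ≡ 9, so v_4 = 9^{−1} = 3 (mod 13).
  i = 5 (α = 9): (9−10)(9−5)(9−6)(9−2) = (−1)·4·3·7 = −84 ≡ 7, so v_5 = 7^{−1} = 2 (mod 13).
  v = [10, 8, 3, 3, 2].
Step 2: syndromes of r = [6, 5, 0, 2, 11] (all sums mod 13).
  S_0 = Σ v_i r_i = 10·6 + 8·5 + 3·0 + 3·2 + 2·11 = 128 ≡ 11.
  S_1 = Σ v_i α_i r_i = 10·10·6 + 8·5·5 + 3·6·0 + 3·2·2 + 2·9·11 = 1010 ≡ 9.
  α_i^2 mod 13 = [9, 12, 10, 4, 3].
  S_2 = Σ v_i α_i^2 r_i = 10·9·6 + 8·12·5 + 3·10·0 + 3·4·2 + 2·3·11 = 1110 ≡ 5.
  S = (11, 9, 5) ≠ 0, so r is not a codeword (an error is present).
Step 3: locate the error. For a single error e at position i, S_ℓ = v_i·e·α_i^ℓ, so α_err = S_1/S_0.
  S_0^{−1} = 11^{−1} = 6 (mod 13), so α_err = 9·6 = 54 ≡ 2 = α_4. Error position i = 4.
  Consistency check: S_2/S_1 = 5·3 = 15 ≡ 2 = α_err ✓ (single-error assumption holds).
Step 4: error magnitude e = S_0/v_4 = S_0·∏_{j≠4}(α_4 − α_j) = 11·9 = 99 ≡ 8 (mod 13).
Step 5: correct position 4: c_4 = r_4 − e = 2 − 8 ≡ 7 (mod 13). Hence c = [6, 5, 0, 7, 11].
  Check: interpolating c through the α_i gives m(x) = 4 + 8·x (degree < 2) with m(α_i) = c_i for every i, so c is indeed a codeword.


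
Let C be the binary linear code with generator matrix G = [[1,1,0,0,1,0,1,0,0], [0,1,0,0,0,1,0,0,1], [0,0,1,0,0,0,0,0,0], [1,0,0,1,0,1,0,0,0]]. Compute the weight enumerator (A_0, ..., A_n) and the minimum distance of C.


Weight distribution: A_0 = 1, A_1 = 1, A_3 = 2, A_4 = 5, A_5 = 5, A_6 = 2. Minimum distance d = 1.

Enumerate all 2^4 = 16 messages m ∈ F_2^4.
For each, compute codeword c = mG in F_2^9, then tally its weight.
  m = 0000 → c = 000000000, weight = 0.
  m = 1000 → c = 110010100, weight = 4.
  m = 0100 → c = 010001001, weight = 3.
  m = 1100 → c = 100011101, weight = 5.
  m = 0010 → c = 001000000, weight = 1.
  m = 1010 → c = 111010100, weight = 5.
  m = 0110 → c = 011001001, weight = 4.
  m = 1110 → c = 101011101, weight = 6.
  m = 0001 → c = 100101000, weight = 3.
  m = 1001 → c = 010111100, weight = 5.
  m = 0101 → c = 110100001, weight = 4.
  m = 1101 → c = 000110101, weight = 4.
  m = 0011 → c = 101101000, weight = 4.
  m = 1011 → c = 011111100, weight = 6.
  m = 0111 → c = 111100001, weight = 5.
  m = 1111 → c = 001110101, weight = 5.
Tally weights:
  weight 0: 1 codewords.
  weight 1: 1 codewords.
  weight 3: 2 codewords.
  weight 4: 5 codewords.
  weight 5: 5 codewords.
  weight 6: 2 codewords.
Minimum distance d = smallest w > 0 with A_w > 0 = 1.
Sanity: Σ A_w = 16 = 2^4 = 16 ✓.
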